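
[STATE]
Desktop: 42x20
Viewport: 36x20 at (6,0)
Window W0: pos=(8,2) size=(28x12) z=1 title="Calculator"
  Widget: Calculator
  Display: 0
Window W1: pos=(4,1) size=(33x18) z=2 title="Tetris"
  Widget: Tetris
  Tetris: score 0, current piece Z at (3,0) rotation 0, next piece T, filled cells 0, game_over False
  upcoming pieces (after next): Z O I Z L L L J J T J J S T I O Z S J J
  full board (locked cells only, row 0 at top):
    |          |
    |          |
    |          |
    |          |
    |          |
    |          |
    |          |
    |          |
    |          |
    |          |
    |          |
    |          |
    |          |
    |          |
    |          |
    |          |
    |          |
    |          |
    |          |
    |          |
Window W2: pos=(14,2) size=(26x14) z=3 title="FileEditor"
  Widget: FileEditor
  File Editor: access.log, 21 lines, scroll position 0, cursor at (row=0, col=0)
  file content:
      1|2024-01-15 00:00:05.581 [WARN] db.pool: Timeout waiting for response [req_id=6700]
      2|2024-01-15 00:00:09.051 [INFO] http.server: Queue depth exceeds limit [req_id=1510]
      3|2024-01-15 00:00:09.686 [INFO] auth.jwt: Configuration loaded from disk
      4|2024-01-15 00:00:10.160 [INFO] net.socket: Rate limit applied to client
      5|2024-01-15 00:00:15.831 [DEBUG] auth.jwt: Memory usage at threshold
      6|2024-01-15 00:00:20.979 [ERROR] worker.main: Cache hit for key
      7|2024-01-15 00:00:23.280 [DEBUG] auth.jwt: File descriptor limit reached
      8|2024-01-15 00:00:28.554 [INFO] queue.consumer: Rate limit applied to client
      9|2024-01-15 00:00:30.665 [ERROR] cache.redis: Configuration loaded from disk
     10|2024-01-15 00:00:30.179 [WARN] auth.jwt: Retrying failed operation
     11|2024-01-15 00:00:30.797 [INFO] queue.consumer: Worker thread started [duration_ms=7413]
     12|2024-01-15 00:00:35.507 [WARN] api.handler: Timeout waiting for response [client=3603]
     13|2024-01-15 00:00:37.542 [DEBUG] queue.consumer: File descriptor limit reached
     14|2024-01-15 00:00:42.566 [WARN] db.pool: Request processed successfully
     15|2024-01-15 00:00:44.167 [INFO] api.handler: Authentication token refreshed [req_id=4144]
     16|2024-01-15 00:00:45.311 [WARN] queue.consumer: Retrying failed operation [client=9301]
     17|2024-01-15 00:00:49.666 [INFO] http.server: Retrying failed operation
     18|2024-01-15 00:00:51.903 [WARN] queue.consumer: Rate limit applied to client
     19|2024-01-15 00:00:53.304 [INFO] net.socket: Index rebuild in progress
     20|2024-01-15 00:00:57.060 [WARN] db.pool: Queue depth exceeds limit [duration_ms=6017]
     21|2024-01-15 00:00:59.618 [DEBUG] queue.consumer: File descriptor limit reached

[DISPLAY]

                                    
━━━━━━━━━━━━━━━━━━━━━━━━━━━━━━┓     
Tetris  ┏━━━━━━━━━━━━━━━━━━━━━━━━┓  
────────┃ FileEditor             ┃  
        ┠────────────────────────┨  
        ┃█024-01-15 00:00:05.581▲┃  
        ┃2024-01-15 00:00:09.051█┃  
        ┃2024-01-15 00:00:09.686░┃  
        ┃2024-01-15 00:00:10.160░┃  
        ┃2024-01-15 00:00:15.831░┃  
        ┃2024-01-15 00:00:20.979░┃  
        ┃2024-01-15 00:00:23.280░┃  
        ┃2024-01-15 00:00:28.554░┃  
        ┃2024-01-15 00:00:30.665░┃  
        ┃2024-01-15 00:00:30.179▼┃  
        ┗━━━━━━━━━━━━━━━━━━━━━━━━┛  
         │                    ┃     
         │                    ┃     
━━━━━━━━━━━━━━━━━━━━━━━━━━━━━━┛     
                                    


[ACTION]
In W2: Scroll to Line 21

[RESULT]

                                    
━━━━━━━━━━━━━━━━━━━━━━━━━━━━━━┓     
Tetris  ┏━━━━━━━━━━━━━━━━━━━━━━━━┓  
────────┃ FileEditor             ┃  
        ┠────────────────────────┨  
        ┃2024-01-15 00:00:35.507▲┃  
        ┃2024-01-15 00:00:37.542░┃  
        ┃2024-01-15 00:00:42.566░┃  
        ┃2024-01-15 00:00:44.167░┃  
        ┃2024-01-15 00:00:45.311░┃  
        ┃2024-01-15 00:00:49.666░┃  
        ┃2024-01-15 00:00:51.903░┃  
        ┃2024-01-15 00:00:53.304░┃  
        ┃2024-01-15 00:00:57.060█┃  
        ┃2024-01-15 00:00:59.618▼┃  
        ┗━━━━━━━━━━━━━━━━━━━━━━━━┛  
         │                    ┃     
         │                    ┃     
━━━━━━━━━━━━━━━━━━━━━━━━━━━━━━┛     
                                    


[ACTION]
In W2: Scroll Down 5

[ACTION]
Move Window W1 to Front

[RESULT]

                                    
━━━━━━━━━━━━━━━━━━━━━━━━━━━━━━┓     
Tetris                        ┃━━┓  
──────────────────────────────┨  ┃  
         │Next:               ┃──┨  
         │ ▒                  ┃7▲┃  
         │▒▒▒                 ┃2░┃  
         │                    ┃6░┃  
         │                    ┃7░┃  
         │                    ┃1░┃  
         │Score:              ┃6░┃  
         │0                   ┃3░┃  
         │                    ┃4░┃  
         │                    ┃0█┃  
         │                    ┃8▼┃  
         │                    ┃━━┛  
         │                    ┃     
         │                    ┃     
━━━━━━━━━━━━━━━━━━━━━━━━━━━━━━┛     
                                    


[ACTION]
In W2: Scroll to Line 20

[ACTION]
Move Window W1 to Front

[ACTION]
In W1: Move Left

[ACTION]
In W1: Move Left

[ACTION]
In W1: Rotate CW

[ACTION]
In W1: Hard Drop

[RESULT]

                                    
━━━━━━━━━━━━━━━━━━━━━━━━━━━━━━┓     
Tetris                        ┃━━┓  
──────────────────────────────┨  ┃  
         │Next:               ┃──┨  
         │▓▓                  ┃7▲┃  
         │ ▓▓                 ┃2░┃  
         │                    ┃6░┃  
         │                    ┃7░┃  
         │                    ┃1░┃  
         │Score:              ┃6░┃  
         │0                   ┃3░┃  
         │                    ┃4░┃  
         │                    ┃0█┃  
         │                    ┃8▼┃  
 ▓       │                    ┃━━┛  
▓▓       │                    ┃     
▓        │                    ┃     
━━━━━━━━━━━━━━━━━━━━━━━━━━━━━━┛     
                                    


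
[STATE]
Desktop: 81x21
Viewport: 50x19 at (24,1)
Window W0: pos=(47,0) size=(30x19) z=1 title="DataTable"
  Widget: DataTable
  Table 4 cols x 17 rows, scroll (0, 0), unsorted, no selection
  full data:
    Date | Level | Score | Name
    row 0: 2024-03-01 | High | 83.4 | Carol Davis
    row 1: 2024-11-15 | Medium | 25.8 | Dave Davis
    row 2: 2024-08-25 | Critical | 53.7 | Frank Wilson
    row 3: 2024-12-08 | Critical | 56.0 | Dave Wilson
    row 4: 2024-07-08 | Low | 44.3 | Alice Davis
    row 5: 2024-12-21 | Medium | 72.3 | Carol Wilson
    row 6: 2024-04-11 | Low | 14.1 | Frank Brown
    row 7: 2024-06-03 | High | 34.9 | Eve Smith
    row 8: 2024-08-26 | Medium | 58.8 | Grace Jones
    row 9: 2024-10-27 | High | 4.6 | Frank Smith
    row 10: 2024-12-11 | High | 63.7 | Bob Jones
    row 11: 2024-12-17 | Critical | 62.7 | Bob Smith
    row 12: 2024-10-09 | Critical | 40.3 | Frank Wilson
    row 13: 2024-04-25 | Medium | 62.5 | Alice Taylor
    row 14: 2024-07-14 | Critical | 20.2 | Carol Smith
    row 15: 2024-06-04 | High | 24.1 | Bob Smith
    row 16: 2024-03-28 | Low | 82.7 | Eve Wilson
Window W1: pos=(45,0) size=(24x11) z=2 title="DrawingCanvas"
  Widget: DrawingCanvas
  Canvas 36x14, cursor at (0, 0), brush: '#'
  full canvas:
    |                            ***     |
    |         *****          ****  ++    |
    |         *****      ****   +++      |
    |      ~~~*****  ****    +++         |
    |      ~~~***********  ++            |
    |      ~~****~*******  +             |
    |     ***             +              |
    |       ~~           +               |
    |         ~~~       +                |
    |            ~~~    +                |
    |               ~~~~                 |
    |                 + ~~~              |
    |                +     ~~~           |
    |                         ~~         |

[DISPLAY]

                     ┃ DrawingCanvas        ┃     
                     ┠──────────────────────┨─────
                     ┃+                     ┃core│
                     ┃         *****        ┃────┼
                     ┃         *****      **┃3.4 │
                     ┃      ~~~*****  ****  ┃5.8 │
                     ┃      ~~~***********  ┃3.7 │
                     ┃      ~~****~*******  ┃6.0 │
                     ┃     ***             +┃4.3 │
                     ┗━━━━━━━━━━━━━━━━━━━━━━┛2.3 │
                       ┃2024-04-11│Low     │14.1 │
                       ┃2024-06-03│High    │34.9 │
                       ┃2024-08-26│Medium  │58.8 │
                       ┃2024-10-27│High    │4.6  │
                       ┃2024-12-11│High    │63.7 │
                       ┃2024-12-17│Critical│62.7 │
                       ┃2024-10-09│Critical│40.3 │
                       ┗━━━━━━━━━━━━━━━━━━━━━━━━━━
                                                  


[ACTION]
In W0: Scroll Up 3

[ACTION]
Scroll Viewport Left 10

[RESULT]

                               ┃ DrawingCanvas    
                               ┠──────────────────
                               ┃+                 
                               ┃         *****    
                               ┃         *****    
                               ┃      ~~~*****  **
                               ┃      ~~~*********
                               ┃      ~~****~*****
                               ┃     ***          
                               ┗━━━━━━━━━━━━━━━━━━
                                 ┃2024-04-11│Low  
                                 ┃2024-06-03│High 
                                 ┃2024-08-26│Mediu
                                 ┃2024-10-27│High 
                                 ┃2024-12-11│High 
                                 ┃2024-12-17│Criti
                                 ┃2024-10-09│Criti
                                 ┗━━━━━━━━━━━━━━━━
                                                  


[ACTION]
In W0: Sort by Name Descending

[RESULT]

                               ┃ DrawingCanvas    
                               ┠──────────────────
                               ┃+                 
                               ┃         *****    
                               ┃         *****    
                               ┃      ~~~*****  **
                               ┃      ~~~*********
                               ┃      ~~****~*****
                               ┃     ***          
                               ┗━━━━━━━━━━━━━━━━━━
                                 ┃2024-06-03│High 
                                 ┃2024-12-08│Criti
                                 ┃2024-11-15│Mediu
                                 ┃2024-12-21│Mediu
                                 ┃2024-07-14│Criti
                                 ┃2024-03-01│High 
                                 ┃2024-12-17│Criti
                                 ┗━━━━━━━━━━━━━━━━
                                                  


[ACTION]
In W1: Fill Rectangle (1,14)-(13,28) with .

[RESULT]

                               ┃ DrawingCanvas    
                               ┠──────────────────
                               ┃+                 
                               ┃         *****....
                               ┃         *****....
                               ┃      ~~~*****....
                               ┃      ~~~*****....
                               ┃      ~~****~*....
                               ┃     ***      ....
                               ┗━━━━━━━━━━━━━━━━━━
                                 ┃2024-06-03│High 
                                 ┃2024-12-08│Criti
                                 ┃2024-11-15│Mediu
                                 ┃2024-12-21│Mediu
                                 ┃2024-07-14│Criti
                                 ┃2024-03-01│High 
                                 ┃2024-12-17│Criti
                                 ┗━━━━━━━━━━━━━━━━
                                                  


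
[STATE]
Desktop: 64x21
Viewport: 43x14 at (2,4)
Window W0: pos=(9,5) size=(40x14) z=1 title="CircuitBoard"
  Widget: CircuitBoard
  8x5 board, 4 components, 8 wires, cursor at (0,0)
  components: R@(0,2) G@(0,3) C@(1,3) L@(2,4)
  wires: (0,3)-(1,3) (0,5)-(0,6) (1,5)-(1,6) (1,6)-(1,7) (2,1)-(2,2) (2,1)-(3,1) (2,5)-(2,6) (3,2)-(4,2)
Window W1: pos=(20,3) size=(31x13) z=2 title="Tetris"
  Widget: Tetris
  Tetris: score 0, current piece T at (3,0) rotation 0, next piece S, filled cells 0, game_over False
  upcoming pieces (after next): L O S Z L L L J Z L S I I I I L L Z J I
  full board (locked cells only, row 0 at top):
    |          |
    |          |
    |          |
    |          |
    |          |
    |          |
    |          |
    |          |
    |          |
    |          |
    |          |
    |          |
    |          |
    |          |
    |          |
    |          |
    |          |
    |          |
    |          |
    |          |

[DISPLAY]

                  ┃ Tetris                 
       ┏━━━━━━━━━━┠────────────────────────
       ┃ CircuitBo┃          │Next:        
       ┠──────────┃          │ ░░          
       ┃   0 1 2 3┃          │░░           
       ┃0  [.]    ┃          │             
       ┃          ┃          │             
       ┃1         ┃          │             
       ┃          ┃          │Score:       
       ┃2       · ┃          │0            
       ┃        │ ┃          │             
       ┃3       · ┗━━━━━━━━━━━━━━━━━━━━━━━━
       ┃            │                      
       ┃4           ·                      


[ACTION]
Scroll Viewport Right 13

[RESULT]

     ┃ Tetris                      ┃       
━━━━━┠─────────────────────────────┨       
uitBo┃          │Next:             ┃       
─────┃          │ ░░               ┃       
1 2 3┃          │░░                ┃       
]    ┃          │                  ┃       
     ┃          │                  ┃       
     ┃          │                  ┃       
     ┃          │Score:            ┃       
   · ┃          │0                 ┃       
   │ ┃          │                  ┃       
   · ┗━━━━━━━━━━━━━━━━━━━━━━━━━━━━━┛       
       │                         ┃         
       ·                         ┃         


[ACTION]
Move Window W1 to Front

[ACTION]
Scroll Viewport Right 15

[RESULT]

 Tetris                      ┃             
─────────────────────────────┨             
          │Next:             ┃             
          │ ░░               ┃             
          │░░                ┃             
          │                  ┃             
          │                  ┃             
          │                  ┃             
          │Score:            ┃             
          │0                 ┃             
          │                  ┃             
━━━━━━━━━━━━━━━━━━━━━━━━━━━━━┛             
 │                         ┃               
 ·                         ┃               


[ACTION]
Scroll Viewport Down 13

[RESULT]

          │ ░░               ┃             
          │░░                ┃             
          │                  ┃             
          │                  ┃             
          │                  ┃             
          │Score:            ┃             
          │0                 ┃             
          │                  ┃             
━━━━━━━━━━━━━━━━━━━━━━━━━━━━━┛             
 │                         ┃               
 ·                         ┃               
━━━━━━━━━━━━━━━━━━━━━━━━━━━┛               
                                           
                                           


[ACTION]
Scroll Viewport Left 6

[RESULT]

─────┃          │ ░░               ┃       
1 2 3┃          │░░                ┃       
]    ┃          │                  ┃       
     ┃          │                  ┃       
     ┃          │                  ┃       
     ┃          │Score:            ┃       
   · ┃          │0                 ┃       
   │ ┃          │                  ┃       
   · ┗━━━━━━━━━━━━━━━━━━━━━━━━━━━━━┛       
       │                         ┃         
       ·                         ┃         
━━━━━━━━━━━━━━━━━━━━━━━━━━━━━━━━━┛         
                                           
                                           


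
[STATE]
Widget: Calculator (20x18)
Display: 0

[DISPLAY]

                   0
┌───┬───┬───┬───┐   
│ 7 │ 8 │ 9 │ ÷ │   
├───┼───┼───┼───┤   
│ 4 │ 5 │ 6 │ × │   
├───┼───┼───┼───┤   
│ 1 │ 2 │ 3 │ - │   
├───┼───┼───┼───┤   
│ 0 │ . │ = │ + │   
├───┼───┼───┼───┤   
│ C │ MC│ MR│ M+│   
└───┴───┴───┴───┘   
                    
                    
                    
                    
                    
                    


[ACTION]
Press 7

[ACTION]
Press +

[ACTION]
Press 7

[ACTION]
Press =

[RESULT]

                  14
┌───┬───┬───┬───┐   
│ 7 │ 8 │ 9 │ ÷ │   
├───┼───┼───┼───┤   
│ 4 │ 5 │ 6 │ × │   
├───┼───┼───┼───┤   
│ 1 │ 2 │ 3 │ - │   
├───┼───┼───┼───┤   
│ 0 │ . │ = │ + │   
├───┼───┼───┼───┤   
│ C │ MC│ MR│ M+│   
└───┴───┴───┴───┘   
                    
                    
                    
                    
                    
                    


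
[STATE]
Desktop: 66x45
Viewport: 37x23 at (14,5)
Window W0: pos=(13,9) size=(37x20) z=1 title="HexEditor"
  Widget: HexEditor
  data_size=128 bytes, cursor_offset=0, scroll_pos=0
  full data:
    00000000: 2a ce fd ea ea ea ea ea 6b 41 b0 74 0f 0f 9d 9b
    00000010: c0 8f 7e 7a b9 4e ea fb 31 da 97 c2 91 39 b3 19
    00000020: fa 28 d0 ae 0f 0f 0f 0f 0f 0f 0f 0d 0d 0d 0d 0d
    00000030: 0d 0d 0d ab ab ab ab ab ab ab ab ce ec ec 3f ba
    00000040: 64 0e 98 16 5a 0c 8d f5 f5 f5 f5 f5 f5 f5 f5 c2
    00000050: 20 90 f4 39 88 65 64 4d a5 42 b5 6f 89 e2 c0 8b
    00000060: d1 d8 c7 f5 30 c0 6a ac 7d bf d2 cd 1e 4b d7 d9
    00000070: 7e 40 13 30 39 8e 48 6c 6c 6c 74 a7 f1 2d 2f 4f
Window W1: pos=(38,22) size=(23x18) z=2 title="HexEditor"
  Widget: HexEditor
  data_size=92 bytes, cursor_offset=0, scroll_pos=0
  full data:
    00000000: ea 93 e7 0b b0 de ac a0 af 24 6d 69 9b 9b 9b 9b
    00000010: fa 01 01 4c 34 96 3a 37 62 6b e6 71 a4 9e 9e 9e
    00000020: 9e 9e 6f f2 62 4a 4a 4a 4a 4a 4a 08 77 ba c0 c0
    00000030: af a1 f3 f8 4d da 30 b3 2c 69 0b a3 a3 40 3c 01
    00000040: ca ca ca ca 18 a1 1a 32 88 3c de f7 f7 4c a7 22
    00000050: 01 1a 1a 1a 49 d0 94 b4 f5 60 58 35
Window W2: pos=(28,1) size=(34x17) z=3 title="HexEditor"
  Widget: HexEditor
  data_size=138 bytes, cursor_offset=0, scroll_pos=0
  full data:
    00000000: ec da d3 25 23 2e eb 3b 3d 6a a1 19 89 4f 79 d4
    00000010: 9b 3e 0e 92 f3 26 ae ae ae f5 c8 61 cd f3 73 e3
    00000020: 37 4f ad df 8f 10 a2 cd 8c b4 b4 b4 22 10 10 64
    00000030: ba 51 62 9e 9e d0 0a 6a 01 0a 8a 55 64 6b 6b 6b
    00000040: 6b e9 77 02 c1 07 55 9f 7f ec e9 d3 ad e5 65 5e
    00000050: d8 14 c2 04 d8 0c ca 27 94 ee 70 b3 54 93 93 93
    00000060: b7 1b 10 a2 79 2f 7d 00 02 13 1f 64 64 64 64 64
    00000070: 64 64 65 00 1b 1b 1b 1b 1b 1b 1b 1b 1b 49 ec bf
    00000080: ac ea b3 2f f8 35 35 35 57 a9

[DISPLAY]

              ┃00000010  9b 3e 0e 92 
              ┃00000020  37 4f ad df 
              ┃00000030  ba 51 62 9e 
              ┃00000040  6b e9 77 02 
━━━━━━━━━━━━━━┃00000050  d8 14 c2 04 
 HexEditor    ┃00000060  b7 1b 10 a2 
──────────────┃00000070  64 64 65 00 
00000000  2A c┃00000080  ac ea b3 2f 
00000010  c0 8┃                      
00000020  fa 2┃                      
00000030  0d 0┃                      
00000040  64 0┃                      
00000050  20 9┗━━━━━━━━━━━━━━━━━━━━━━
00000060  d1 d8 c7 f5 30 c0 6a ac  ┃ 
00000070  7e 40 13 30 39 8e 48 6c  ┃ 
                                   ┃ 
                                   ┃ 
                        ┏━━━━━━━━━━━━
                        ┃ HexEditor  
                        ┠────────────
                        ┃00000000  EA
                        ┃00000010  fa
                        ┃00000020  9e


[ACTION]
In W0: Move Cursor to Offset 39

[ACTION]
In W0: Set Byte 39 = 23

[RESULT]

              ┃00000010  9b 3e 0e 92 
              ┃00000020  37 4f ad df 
              ┃00000030  ba 51 62 9e 
              ┃00000040  6b e9 77 02 
━━━━━━━━━━━━━━┃00000050  d8 14 c2 04 
 HexEditor    ┃00000060  b7 1b 10 a2 
──────────────┃00000070  64 64 65 00 
00000000  2a c┃00000080  ac ea b3 2f 
00000010  c0 8┃                      
00000020  fa 2┃                      
00000030  0d 0┃                      
00000040  64 0┃                      
00000050  20 9┗━━━━━━━━━━━━━━━━━━━━━━
00000060  d1 d8 c7 f5 30 c0 6a ac  ┃ 
00000070  7e 40 13 30 39 8e 48 6c  ┃ 
                                   ┃ 
                                   ┃ 
                        ┏━━━━━━━━━━━━
                        ┃ HexEditor  
                        ┠────────────
                        ┃00000000  EA
                        ┃00000010  fa
                        ┃00000020  9e


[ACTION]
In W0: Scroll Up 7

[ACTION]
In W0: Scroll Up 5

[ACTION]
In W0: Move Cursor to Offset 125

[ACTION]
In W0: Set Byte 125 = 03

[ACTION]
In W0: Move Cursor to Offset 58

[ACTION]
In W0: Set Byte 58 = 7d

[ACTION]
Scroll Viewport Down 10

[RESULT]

00000030  0d 0┃                      
00000040  64 0┃                      
00000050  20 9┗━━━━━━━━━━━━━━━━━━━━━━
00000060  d1 d8 c7 f5 30 c0 6a ac  ┃ 
00000070  7e 40 13 30 39 8e 48 6c  ┃ 
                                   ┃ 
                                   ┃ 
                        ┏━━━━━━━━━━━━
                        ┃ HexEditor  
                        ┠────────────
                        ┃00000000  EA
                        ┃00000010  fa
                        ┃00000020  9e
━━━━━━━━━━━━━━━━━━━━━━━━┃00000030  af
                        ┃00000040  ca
                        ┃00000050  01
                        ┃            
                        ┃            
                        ┃            
                        ┃            
                        ┃            
                        ┃            
                        ┃            


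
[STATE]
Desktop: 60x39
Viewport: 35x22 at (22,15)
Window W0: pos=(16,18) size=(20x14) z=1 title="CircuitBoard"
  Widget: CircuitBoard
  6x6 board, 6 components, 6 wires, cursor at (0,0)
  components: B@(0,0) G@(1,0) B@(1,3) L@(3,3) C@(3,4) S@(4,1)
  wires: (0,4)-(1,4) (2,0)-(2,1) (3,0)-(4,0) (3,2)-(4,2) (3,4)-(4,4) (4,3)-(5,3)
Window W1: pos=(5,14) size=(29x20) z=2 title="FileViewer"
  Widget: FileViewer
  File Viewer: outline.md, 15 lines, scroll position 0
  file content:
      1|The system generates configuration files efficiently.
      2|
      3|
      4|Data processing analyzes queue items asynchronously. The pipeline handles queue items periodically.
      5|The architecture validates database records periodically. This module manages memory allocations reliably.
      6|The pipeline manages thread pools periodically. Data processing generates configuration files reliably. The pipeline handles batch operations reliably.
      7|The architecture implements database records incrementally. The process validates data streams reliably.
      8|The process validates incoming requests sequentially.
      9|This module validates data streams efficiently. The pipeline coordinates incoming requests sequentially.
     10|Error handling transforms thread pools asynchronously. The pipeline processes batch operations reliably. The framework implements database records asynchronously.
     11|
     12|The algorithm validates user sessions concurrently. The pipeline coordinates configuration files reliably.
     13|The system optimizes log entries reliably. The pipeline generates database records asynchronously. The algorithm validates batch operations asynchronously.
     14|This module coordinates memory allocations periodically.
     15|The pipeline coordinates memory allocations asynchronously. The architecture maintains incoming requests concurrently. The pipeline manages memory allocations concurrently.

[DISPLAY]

           ┃                       
───────────┨                       
ates confi▲┃                       
          █┃━┓                     
          ░┃ ┃                     
analyzes q░┃─┨                     
 validates░┃ ┃                     
ages threa░┃ ┃                     
 implement░┃ ┃                     
dates inco░┃ ┃                     
dates data░┃ ┃                     
ransforms ░┃ ┃                     
          ░┃ ┃                     
lidates us░┃ ┃                     
izes log e░┃ ┃                     
dinates me░┃ ┃                     
rdinates m░┃━┛                     
          ▼┃                       
━━━━━━━━━━━┛                       
                                   
                                   
                                   


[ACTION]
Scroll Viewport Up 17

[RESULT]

                                   
                                   
                                   
                                   
                                   
                                   
                                   
                                   
                                   
                                   
                                   
                                   
                                   
                                   
━━━━━━━━━━━┓                       
           ┃                       
───────────┨                       
ates confi▲┃                       
          █┃━┓                     
          ░┃ ┃                     
analyzes q░┃─┨                     
 validates░┃ ┃                     


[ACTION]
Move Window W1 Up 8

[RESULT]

                                   
                                   
                                   
                                   
                                   
                                   
━━━━━━━━━━━┓                       
           ┃                       
───────────┨                       
ates confi▲┃                       
          █┃                       
          ░┃                       
analyzes q░┃                       
 validates░┃                       
ages threa░┃                       
 implement░┃                       
dates inco░┃                       
dates data░┃                       
ransforms ░┃━┓                     
          ░┃ ┃                     
lidates us░┃─┨                     
izes log e░┃ ┃                     


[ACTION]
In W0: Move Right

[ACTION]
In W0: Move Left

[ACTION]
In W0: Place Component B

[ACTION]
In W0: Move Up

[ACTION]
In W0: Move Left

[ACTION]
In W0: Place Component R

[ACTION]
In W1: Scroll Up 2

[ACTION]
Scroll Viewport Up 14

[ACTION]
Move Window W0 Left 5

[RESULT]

                                   
                                   
                                   
                                   
                                   
                                   
━━━━━━━━━━━┓                       
           ┃                       
───────────┨                       
ates confi▲┃                       
          █┃                       
          ░┃                       
analyzes q░┃                       
 validates░┃                       
ages threa░┃                       
 implement░┃                       
dates inco░┃                       
dates data░┃                       
ransforms ░┃                       
          ░┃                       
lidates us░┃                       
izes log e░┃                       


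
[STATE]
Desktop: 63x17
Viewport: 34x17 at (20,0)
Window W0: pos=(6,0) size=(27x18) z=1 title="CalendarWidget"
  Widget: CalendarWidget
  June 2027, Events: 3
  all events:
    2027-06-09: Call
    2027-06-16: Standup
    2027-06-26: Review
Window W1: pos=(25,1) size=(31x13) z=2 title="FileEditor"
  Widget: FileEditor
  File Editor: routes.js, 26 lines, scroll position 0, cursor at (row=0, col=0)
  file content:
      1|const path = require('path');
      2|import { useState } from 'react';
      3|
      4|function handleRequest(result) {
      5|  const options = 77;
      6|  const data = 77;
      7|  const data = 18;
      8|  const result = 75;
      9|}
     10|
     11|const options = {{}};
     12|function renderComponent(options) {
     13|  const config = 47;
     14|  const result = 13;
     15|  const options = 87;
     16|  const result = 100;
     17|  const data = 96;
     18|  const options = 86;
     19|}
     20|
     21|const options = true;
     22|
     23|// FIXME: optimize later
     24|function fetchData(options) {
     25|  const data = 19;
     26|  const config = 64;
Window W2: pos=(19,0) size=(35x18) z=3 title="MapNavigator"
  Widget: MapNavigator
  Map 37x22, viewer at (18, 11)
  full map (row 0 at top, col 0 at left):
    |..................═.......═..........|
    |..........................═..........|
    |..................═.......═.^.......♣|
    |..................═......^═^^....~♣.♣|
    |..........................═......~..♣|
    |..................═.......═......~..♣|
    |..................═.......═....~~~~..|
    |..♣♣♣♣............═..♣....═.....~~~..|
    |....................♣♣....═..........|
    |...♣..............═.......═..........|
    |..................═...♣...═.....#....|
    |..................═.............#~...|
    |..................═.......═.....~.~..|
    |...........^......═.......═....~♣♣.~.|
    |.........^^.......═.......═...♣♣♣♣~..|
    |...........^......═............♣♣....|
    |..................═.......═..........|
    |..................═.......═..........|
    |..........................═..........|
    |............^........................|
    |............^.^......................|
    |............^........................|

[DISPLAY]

━━━━━━━━━━━━━━━━━━━━━━━━━━━━━━━━━┓
 MapNavigator                    ┃
─────────────────────────────────┨
........................═......~.┃
................═.......═......~.┃
................═.......═....~~~~┃
♣♣♣♣............═..♣....═.....~~~┃
..................♣♣....═........┃
.♣..............═.......═........┃
................═...♣...═.....#..┃
................@.............#~.┃
................═.......═.....~.~┃
.........^......═.......═....~♣♣.┃
.......^^.......═.......═...♣♣♣♣~┃
.........^......═............♣♣..┃
................═.......═........┃
................═.......═........┃


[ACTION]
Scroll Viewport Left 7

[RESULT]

━━━━━━┏━━━━━━━━━━━━━━━━━━━━━━━━━━━
darWid┃ MapNavigator              
──────┠───────────────────────────
  June┃........................═..
We Th ┃................═.......═..
 2  3 ┃................═.......═..
 9* 10┃♣♣♣♣............═..♣....═..
16* 17┃..................♣♣....═..
23 24 ┃.♣..............═.......═..
30    ┃................═...♣...═..
      ┃................@..........
      ┃................═.......═..
      ┃.........^......═.......═..
      ┃.......^^.......═.......═..
      ┃.........^......═..........
      ┃................═.......═..
      ┃................═.......═..


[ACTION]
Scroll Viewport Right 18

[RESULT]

━━━━━━━━━━━━━━━━━━━━━━━━┓         
ator                    ┃━┓       
────────────────────────┨ ┃       
...............═......~.┃─┨       
.......═.......═......~.┃▲┃       
.......═.......═....~~~~┃█┃       
.......═..♣....═.....~~~┃░┃       
.........♣♣....═........┃░┃       
.......═.......═........┃░┃       
.......═...♣...═.....#..┃░┃       
.......@.............#~.┃░┃       
.......═.......═.....~.~┃░┃       
^......═.......═....~♣♣.┃▼┃       
.......═.......═...♣♣♣♣~┃━┛       
^......═............♣♣..┃         
.......═.......═........┃         
.......═.......═........┃         


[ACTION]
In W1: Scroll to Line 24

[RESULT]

━━━━━━━━━━━━━━━━━━━━━━━━┓         
ator                    ┃━┓       
────────────────────────┨ ┃       
...............═......~.┃─┨       
.......═.......═......~.┃▲┃       
.......═.......═....~~~~┃░┃       
.......═..♣....═.....~~~┃░┃       
.........♣♣....═........┃░┃       
.......═.......═........┃░┃       
.......═...♣...═.....#..┃░┃       
.......@.............#~.┃░┃       
.......═.......═.....~.~┃█┃       
^......═.......═....~♣♣.┃▼┃       
.......═.......═...♣♣♣♣~┃━┛       
^......═............♣♣..┃         
.......═.......═........┃         
.......═.......═........┃         


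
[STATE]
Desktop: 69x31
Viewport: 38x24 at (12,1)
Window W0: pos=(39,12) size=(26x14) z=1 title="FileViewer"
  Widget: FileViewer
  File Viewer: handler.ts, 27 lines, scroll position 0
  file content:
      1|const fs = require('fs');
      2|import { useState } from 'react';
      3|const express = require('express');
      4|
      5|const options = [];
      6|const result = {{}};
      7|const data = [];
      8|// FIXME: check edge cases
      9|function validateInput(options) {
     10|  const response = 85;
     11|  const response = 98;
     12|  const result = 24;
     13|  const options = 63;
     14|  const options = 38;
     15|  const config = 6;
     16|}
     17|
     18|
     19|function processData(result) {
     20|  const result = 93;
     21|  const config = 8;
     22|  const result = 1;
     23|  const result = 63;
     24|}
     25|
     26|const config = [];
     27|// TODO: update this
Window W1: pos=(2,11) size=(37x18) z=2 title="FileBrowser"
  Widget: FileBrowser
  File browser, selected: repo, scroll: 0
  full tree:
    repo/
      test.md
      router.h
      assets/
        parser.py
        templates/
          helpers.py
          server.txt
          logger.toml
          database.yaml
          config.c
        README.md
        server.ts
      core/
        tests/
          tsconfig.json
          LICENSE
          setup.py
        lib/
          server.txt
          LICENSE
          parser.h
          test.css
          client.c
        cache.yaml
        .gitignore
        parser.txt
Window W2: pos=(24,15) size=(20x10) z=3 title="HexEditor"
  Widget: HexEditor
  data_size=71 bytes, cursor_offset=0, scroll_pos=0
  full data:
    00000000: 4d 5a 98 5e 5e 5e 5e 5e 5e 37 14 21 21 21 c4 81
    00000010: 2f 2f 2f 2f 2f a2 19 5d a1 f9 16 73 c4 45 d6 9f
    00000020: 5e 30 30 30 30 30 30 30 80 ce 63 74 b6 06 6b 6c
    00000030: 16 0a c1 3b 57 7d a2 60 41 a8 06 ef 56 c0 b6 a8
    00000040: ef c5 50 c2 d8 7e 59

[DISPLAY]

                                      
                                      
                                      
                                      
                                      
                                      
                                      
                                      
                                      
                                      
━━━━━━━━━━━━━━━━━━━━━━━━━━┓           
ser                       ┃┏━━━━━━━━━━
──────────────────────────┨┃ FileViewe
o/                        ┃┠──────────
md          ┏━━━━━━━━━━━━━━━━━━┓t fs =
r.h         ┃ HexEditor        ┃rt { u
ssets/      ┠──────────────────┨t expr
ore/        ┃00000000  4D 5a 98┃      
            ┃00000010  2f 2f 2f┃t opti
            ┃00000020  5e 30 30┃t resu
            ┃00000030  16 0a c1┃t data
            ┃00000040  ef c5 50┃IXME: 
            ┃                  ┃tion v
            ┗━━━━━━━━━━━━━━━━━━┛nst re


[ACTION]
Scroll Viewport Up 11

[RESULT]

                                      
                                      
                                      
                                      
                                      
                                      
                                      
                                      
                                      
                                      
                                      
━━━━━━━━━━━━━━━━━━━━━━━━━━┓           
ser                       ┃┏━━━━━━━━━━
──────────────────────────┨┃ FileViewe
o/                        ┃┠──────────
md          ┏━━━━━━━━━━━━━━━━━━┓t fs =
r.h         ┃ HexEditor        ┃rt { u
ssets/      ┠──────────────────┨t expr
ore/        ┃00000000  4D 5a 98┃      
            ┃00000010  2f 2f 2f┃t opti
            ┃00000020  5e 30 30┃t resu
            ┃00000030  16 0a c1┃t data
            ┃00000040  ef c5 50┃IXME: 
            ┃                  ┃tion v


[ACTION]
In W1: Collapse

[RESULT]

                                      
                                      
                                      
                                      
                                      
                                      
                                      
                                      
                                      
                                      
                                      
━━━━━━━━━━━━━━━━━━━━━━━━━━┓           
ser                       ┃┏━━━━━━━━━━
──────────────────────────┨┃ FileViewe
o/                        ┃┠──────────
            ┏━━━━━━━━━━━━━━━━━━┓t fs =
            ┃ HexEditor        ┃rt { u
            ┠──────────────────┨t expr
            ┃00000000  4D 5a 98┃      
            ┃00000010  2f 2f 2f┃t opti
            ┃00000020  5e 30 30┃t resu
            ┃00000030  16 0a c1┃t data
            ┃00000040  ef c5 50┃IXME: 
            ┃                  ┃tion v
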